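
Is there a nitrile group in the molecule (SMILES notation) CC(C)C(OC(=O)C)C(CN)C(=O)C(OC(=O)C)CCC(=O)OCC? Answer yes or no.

no

Working along the chain:
  CH(OCOCH3): pendant –OC(=O)CH3: an acyloxy group → ester.
  CH(CH2NH2): pendant –CH2NH2: N on sp³ C, no adjacent C=O → amine.
  CO: –C(=O)– with carbon on both sides → ketone.
  CH(OCOCH3): pendant –OC(=O)CH3: an acyloxy group → ester.
  COOCH2CH3: –C(=O)OCH2CH3: carbonyl C bonded to C and to –OEt → ester.
The groups actually present are: amine, ester, ketone.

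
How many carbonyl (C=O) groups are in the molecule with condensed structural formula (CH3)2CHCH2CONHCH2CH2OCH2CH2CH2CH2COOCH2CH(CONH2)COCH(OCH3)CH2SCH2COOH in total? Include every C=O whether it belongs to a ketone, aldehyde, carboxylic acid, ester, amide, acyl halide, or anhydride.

5

CH2CONHCH2: amide, 1 C=O (running total 1).
CH2COOCH2: ester, 1 C=O (running total 2).
CH(CONH2): amide, 1 C=O (running total 3).
CO: ketone, 1 C=O (running total 4).
COOH: carboxylic acid, 1 C=O (running total 5).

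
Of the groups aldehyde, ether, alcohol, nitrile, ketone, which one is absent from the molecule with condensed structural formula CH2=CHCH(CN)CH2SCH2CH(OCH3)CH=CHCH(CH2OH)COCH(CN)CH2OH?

ether: present (CH(OCH3) — pendant –OCH3: C–O–C with sp³ C, no adjacent C=O → ether).
alcohol: present (CH(CH2OH) — pendant –CH2OH on an sp³ backbone C → alcohol).
ketone: present (CO — –C(=O)– with carbon on both sides → ketone).
nitrile: present (CH(CN) — pendant –C≡N: nitrile).
aldehyde: absent. In CO, the carbonyl carbon is bonded to two carbons, so it is a ketone, not an aldehyde.

aldehyde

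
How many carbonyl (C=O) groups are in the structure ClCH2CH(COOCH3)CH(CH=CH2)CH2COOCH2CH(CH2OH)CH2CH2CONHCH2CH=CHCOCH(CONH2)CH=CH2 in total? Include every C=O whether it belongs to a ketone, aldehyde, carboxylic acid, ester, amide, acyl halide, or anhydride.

CH(COOCH3): ester, 1 C=O (running total 1).
CH2COOCH2: ester, 1 C=O (running total 2).
CH2CONHCH2: amide, 1 C=O (running total 3).
CO: ketone, 1 C=O (running total 4).
CH(CONH2): amide, 1 C=O (running total 5).

5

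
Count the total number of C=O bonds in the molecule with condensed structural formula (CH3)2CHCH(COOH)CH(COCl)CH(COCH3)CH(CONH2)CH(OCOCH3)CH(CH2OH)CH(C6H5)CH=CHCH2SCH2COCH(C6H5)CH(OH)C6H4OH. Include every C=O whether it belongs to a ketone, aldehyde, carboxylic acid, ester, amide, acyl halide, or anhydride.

CH(COOH): carboxylic acid, 1 C=O (running total 1).
CH(COCl): acyl halide, 1 C=O (running total 2).
CH(COCH3): ketone, 1 C=O (running total 3).
CH(CONH2): amide, 1 C=O (running total 4).
CH(OCOCH3): ester, 1 C=O (running total 5).
CO: ketone, 1 C=O (running total 6).

6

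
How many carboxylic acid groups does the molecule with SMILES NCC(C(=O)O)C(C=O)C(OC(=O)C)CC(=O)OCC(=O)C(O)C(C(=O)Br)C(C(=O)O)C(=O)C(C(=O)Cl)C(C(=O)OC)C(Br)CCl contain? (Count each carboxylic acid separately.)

2

Reading the structure from left to right:
  H2NCH2: –NH2 on an sp³ carbon with no adjacent C=O → amine.
  CH(COOH): pendant –COOH: carbonyl C bonded to C and –OH → carboxylic acid.
  CH(CHO): pendant –CHO: carbonyl C bonded to C and H → aldehyde.
  CH(OCOCH3): pendant –OC(=O)CH3: an acyloxy group → ester.
  CH2COOCH2: –C(=O)–O–C with C on the carbonyl side → ester.
  CO: –C(=O)– with carbon on both sides → ketone.
  CH(OH): –OH on an sp³ carbon → alcohol (secondary).
  CH(COBr): pendant –C(=O)X: carbonyl C bonded to C and halogen → acyl halide.
  CH(COOH): pendant –COOH: carbonyl C bonded to C and –OH → carboxylic acid.
  CO: –C(=O)– with carbon on both sides → ketone.
  CH(COCl): pendant –C(=O)X: carbonyl C bonded to C and halogen → acyl halide.
  CH(COOCH3): pendant –COOCH3: carbonyl C bonded to C and –OCH3 → ester.
  CH(Br): halogen on an sp³ carbon → alkyl halide.
  CH2Cl: halogen on an sp³ carbon → alkyl halide.
Carboxylic acid appears at: CH(COOH), CH(COOH) → 2.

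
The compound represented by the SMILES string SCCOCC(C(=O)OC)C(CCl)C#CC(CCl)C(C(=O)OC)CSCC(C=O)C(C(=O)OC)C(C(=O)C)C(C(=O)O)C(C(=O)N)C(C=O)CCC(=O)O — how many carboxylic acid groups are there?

–SH on an sp³ carbon → thiol.
C–O–C with sp³ carbons on both sides and no adjacent C=O → ether.
pendant –COOCH3: carbonyl C bonded to C and –OCH3 → ester.
pendant –CH2X: halogen on sp³ carbon → alkyl halide.
C≡C triple bond → alkyne.
pendant –CH2X: halogen on sp³ carbon → alkyl halide.
pendant –COOCH3: carbonyl C bonded to C and –OCH3 → ester.
C–S–C linkage → sulfide (thioether).
pendant –CHO: carbonyl C bonded to C and H → aldehyde.
pendant –COOCH3: carbonyl C bonded to C and –OCH3 → ester.
pendant –COCH3: carbonyl C bonded to two carbons → ketone.
pendant –COOH: carbonyl C bonded to C and –OH → carboxylic acid.
pendant –CONH2: carbonyl C bonded to C and N → amide.
pendant –CHO: carbonyl C bonded to C and H → aldehyde.
–COOH: carbonyl C bonded to –OH and C → carboxylic acid (the –OH is not a separate alcohol).
Carboxylic acid appears at: CH(COOH), COOH → 2.

2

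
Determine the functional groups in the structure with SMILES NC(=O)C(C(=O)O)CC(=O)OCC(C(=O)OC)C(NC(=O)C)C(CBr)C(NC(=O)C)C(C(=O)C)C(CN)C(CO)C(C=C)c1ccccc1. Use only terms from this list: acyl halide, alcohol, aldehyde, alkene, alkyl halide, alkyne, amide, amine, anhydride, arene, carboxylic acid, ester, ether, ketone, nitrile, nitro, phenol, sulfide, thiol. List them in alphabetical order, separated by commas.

–C(=O)NH2: carbonyl C bonded to C and to N → amide (the N is not a separate amine).
pendant –COOH: carbonyl C bonded to C and –OH → carboxylic acid.
–C(=O)–O–C with C on the carbonyl side → ester.
pendant –COOCH3: carbonyl C bonded to C and –OCH3 → ester.
pendant –NHC(=O)CH3: N bonded to a carbonyl → amide (not amine).
pendant –CH2X: halogen on sp³ carbon → alkyl halide.
pendant –NHC(=O)CH3: N bonded to a carbonyl → amide (not amine).
pendant –COCH3: carbonyl C bonded to two carbons → ketone.
pendant –CH2NH2: N on sp³ C, no adjacent C=O → amine.
pendant –CH2OH on an sp³ backbone C → alcohol.
pendant –CH=CH2: C=C double bond → alkene.
–C6H5 phenyl ring → arene.

alcohol, alkene, alkyl halide, amide, amine, arene, carboxylic acid, ester, ketone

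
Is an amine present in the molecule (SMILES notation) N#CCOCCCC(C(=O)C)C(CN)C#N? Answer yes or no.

yes

Working along the chain:
  N≡C: N≡C–: carbon triple-bonded to nitrogen → nitrile.
  CH2OCH2: C–O–C with sp³ carbons on both sides and no adjacent C=O → ether.
  CH(COCH3): pendant –COCH3: carbonyl C bonded to two carbons → ketone.
  CH(CH2NH2): pendant –CH2NH2: N on sp³ C, no adjacent C=O → amine.
  CN: –C≡N: carbon triple-bonded to nitrogen → nitrile.
The CH(CH2NH2) segment supplies the amine: pendant –CH2NH2: N on sp³ C, no adjacent C=O → amine.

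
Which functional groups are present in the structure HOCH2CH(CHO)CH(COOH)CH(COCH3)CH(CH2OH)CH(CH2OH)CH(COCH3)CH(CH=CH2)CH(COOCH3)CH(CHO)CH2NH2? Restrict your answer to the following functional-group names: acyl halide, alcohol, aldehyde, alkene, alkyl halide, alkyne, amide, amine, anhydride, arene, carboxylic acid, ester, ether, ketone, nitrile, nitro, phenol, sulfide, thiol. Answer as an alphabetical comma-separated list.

Taking each segment in turn:
  HOCH2: HO– on an sp³ carbon → alcohol.
  CH(CHO): pendant –CHO: carbonyl C bonded to C and H → aldehyde.
  CH(COOH): pendant –COOH: carbonyl C bonded to C and –OH → carboxylic acid.
  CH(COCH3): pendant –COCH3: carbonyl C bonded to two carbons → ketone.
  CH(CH2OH): pendant –CH2OH on an sp³ backbone C → alcohol.
  CH(CH2OH): pendant –CH2OH on an sp³ backbone C → alcohol.
  CH(COCH3): pendant –COCH3: carbonyl C bonded to two carbons → ketone.
  CH(CH=CH2): pendant –CH=CH2: C=C double bond → alkene.
  CH(COOCH3): pendant –COOCH3: carbonyl C bonded to C and –OCH3 → ester.
  CH(CHO): pendant –CHO: carbonyl C bonded to C and H → aldehyde.
  CH2NH2: –NH2 on an sp³ carbon with no adjacent C=O → amine.

alcohol, aldehyde, alkene, amine, carboxylic acid, ester, ketone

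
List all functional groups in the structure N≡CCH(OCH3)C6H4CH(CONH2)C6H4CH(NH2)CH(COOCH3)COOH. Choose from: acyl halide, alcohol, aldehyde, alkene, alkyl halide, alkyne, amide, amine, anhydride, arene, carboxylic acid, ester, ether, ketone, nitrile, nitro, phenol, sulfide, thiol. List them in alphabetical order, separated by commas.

Taking each segment in turn:
  N≡C: N≡C–: carbon triple-bonded to nitrogen → nitrile.
  CH(OCH3): pendant –OCH3: C–O–C with sp³ C, no adjacent C=O → ether.
  C6H4: para-disubstituted benzene ring → arene.
  CH(CONH2): pendant –CONH2: carbonyl C bonded to C and N → amide.
  C6H4: para-disubstituted benzene ring → arene.
  CH(NH2): –NH2 on an sp³ carbon with no adjacent C=O → amine.
  CH(COOCH3): pendant –COOCH3: carbonyl C bonded to C and –OCH3 → ester.
  COOH: –COOH: carbonyl C bonded to –OH and C → carboxylic acid (the –OH is not a separate alcohol).

amide, amine, arene, carboxylic acid, ester, ether, nitrile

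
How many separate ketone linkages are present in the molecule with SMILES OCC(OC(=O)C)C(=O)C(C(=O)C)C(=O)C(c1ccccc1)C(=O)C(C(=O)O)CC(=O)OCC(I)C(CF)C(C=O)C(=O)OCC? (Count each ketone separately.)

Taking each segment in turn:
  HOCH2: HO– on an sp³ carbon → alcohol.
  CH(OCOCH3): pendant –OC(=O)CH3: an acyloxy group → ester.
  CO: –C(=O)– with carbon on both sides → ketone.
  CH(COCH3): pendant –COCH3: carbonyl C bonded to two carbons → ketone.
  CO: –C(=O)– with carbon on both sides → ketone.
  CH(C6H5): pendant –C6H5: benzene ring → arene.
  CO: –C(=O)– with carbon on both sides → ketone.
  CH(COOH): pendant –COOH: carbonyl C bonded to C and –OH → carboxylic acid.
  CH2COOCH2: –C(=O)–O–C with C on the carbonyl side → ester.
  CH(I): halogen on an sp³ carbon → alkyl halide.
  CH(CH2F): pendant –CH2X: halogen on sp³ carbon → alkyl halide.
  CH(CHO): pendant –CHO: carbonyl C bonded to C and H → aldehyde.
  COOCH2CH3: –C(=O)OCH2CH3: carbonyl C bonded to C and to –OEt → ester.
Ketone appears at: CO, CH(COCH3), CO, CO → 4.

4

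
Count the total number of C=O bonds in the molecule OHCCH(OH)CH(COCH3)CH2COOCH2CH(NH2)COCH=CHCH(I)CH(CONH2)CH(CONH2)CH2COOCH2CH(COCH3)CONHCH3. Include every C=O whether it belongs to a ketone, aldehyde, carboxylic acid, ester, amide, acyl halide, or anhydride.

OHC: aldehyde, 1 C=O (running total 1).
CH(COCH3): ketone, 1 C=O (running total 2).
CH2COOCH2: ester, 1 C=O (running total 3).
CO: ketone, 1 C=O (running total 4).
CH(CONH2): amide, 1 C=O (running total 5).
CH(CONH2): amide, 1 C=O (running total 6).
CH2COOCH2: ester, 1 C=O (running total 7).
CH(COCH3): ketone, 1 C=O (running total 8).
CONHCH3: amide, 1 C=O (running total 9).

9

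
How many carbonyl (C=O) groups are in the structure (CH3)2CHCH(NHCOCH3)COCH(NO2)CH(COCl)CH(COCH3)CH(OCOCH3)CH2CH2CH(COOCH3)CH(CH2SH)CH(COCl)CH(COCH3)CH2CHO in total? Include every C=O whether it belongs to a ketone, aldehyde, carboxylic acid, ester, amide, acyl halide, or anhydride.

9

CH(NHCOCH3): amide, 1 C=O (running total 1).
CO: ketone, 1 C=O (running total 2).
CH(COCl): acyl halide, 1 C=O (running total 3).
CH(COCH3): ketone, 1 C=O (running total 4).
CH(OCOCH3): ester, 1 C=O (running total 5).
CH(COOCH3): ester, 1 C=O (running total 6).
CH(COCl): acyl halide, 1 C=O (running total 7).
CH(COCH3): ketone, 1 C=O (running total 8).
CHO: aldehyde, 1 C=O (running total 9).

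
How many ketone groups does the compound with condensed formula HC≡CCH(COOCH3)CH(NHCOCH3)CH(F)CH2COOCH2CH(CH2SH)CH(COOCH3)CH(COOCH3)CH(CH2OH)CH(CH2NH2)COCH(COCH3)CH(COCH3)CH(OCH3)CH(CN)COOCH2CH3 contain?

Working along the chain:
  HC≡C: C≡C triple bond → alkyne.
  CH(COOCH3): pendant –COOCH3: carbonyl C bonded to C and –OCH3 → ester.
  CH(NHCOCH3): pendant –NHC(=O)CH3: N bonded to a carbonyl → amide (not amine).
  CH(F): halogen on an sp³ carbon → alkyl halide.
  CH2COOCH2: –C(=O)–O–C with C on the carbonyl side → ester.
  CH(CH2SH): pendant –CH2SH → thiol.
  CH(COOCH3): pendant –COOCH3: carbonyl C bonded to C and –OCH3 → ester.
  CH(COOCH3): pendant –COOCH3: carbonyl C bonded to C and –OCH3 → ester.
  CH(CH2OH): pendant –CH2OH on an sp³ backbone C → alcohol.
  CH(CH2NH2): pendant –CH2NH2: N on sp³ C, no adjacent C=O → amine.
  CO: –C(=O)– with carbon on both sides → ketone.
  CH(COCH3): pendant –COCH3: carbonyl C bonded to two carbons → ketone.
  CH(COCH3): pendant –COCH3: carbonyl C bonded to two carbons → ketone.
  CH(OCH3): pendant –OCH3: C–O–C with sp³ C, no adjacent C=O → ether.
  CH(CN): pendant –C≡N: nitrile.
  COOCH2CH3: –C(=O)OCH2CH3: carbonyl C bonded to C and to –OEt → ester.
Ketone appears at: CO, CH(COCH3), CH(COCH3) → 3.

3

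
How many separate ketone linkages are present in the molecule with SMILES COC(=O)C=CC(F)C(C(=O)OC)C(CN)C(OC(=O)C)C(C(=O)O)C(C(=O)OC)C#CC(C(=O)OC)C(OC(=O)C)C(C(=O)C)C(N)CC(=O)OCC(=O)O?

Reading the structure from left to right:
  CH3OOC: CH3O–C(=O)–: carbonyl C bonded to C and to –OCH3 → ester (not ketone + ether).
  CH=CH: C=C double bond → alkene.
  CH(F): halogen on an sp³ carbon → alkyl halide.
  CH(COOCH3): pendant –COOCH3: carbonyl C bonded to C and –OCH3 → ester.
  CH(CH2NH2): pendant –CH2NH2: N on sp³ C, no adjacent C=O → amine.
  CH(OCOCH3): pendant –OC(=O)CH3: an acyloxy group → ester.
  CH(COOH): pendant –COOH: carbonyl C bonded to C and –OH → carboxylic acid.
  CH(COOCH3): pendant –COOCH3: carbonyl C bonded to C and –OCH3 → ester.
  C≡C: C≡C triple bond → alkyne.
  CH(COOCH3): pendant –COOCH3: carbonyl C bonded to C and –OCH3 → ester.
  CH(OCOCH3): pendant –OC(=O)CH3: an acyloxy group → ester.
  CH(COCH3): pendant –COCH3: carbonyl C bonded to two carbons → ketone.
  CH(NH2): –NH2 on an sp³ carbon with no adjacent C=O → amine.
  CH2COOCH2: –C(=O)–O–C with C on the carbonyl side → ester.
  COOH: –COOH: carbonyl C bonded to –OH and C → carboxylic acid (the –OH is not a separate alcohol).
Ketone appears at: CH(COCH3) → 1.

1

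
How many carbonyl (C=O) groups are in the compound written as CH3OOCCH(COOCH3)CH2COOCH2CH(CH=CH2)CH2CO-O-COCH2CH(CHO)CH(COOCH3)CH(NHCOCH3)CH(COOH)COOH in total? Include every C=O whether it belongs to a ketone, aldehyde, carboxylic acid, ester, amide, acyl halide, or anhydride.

CH3OOC: ester, 1 C=O (running total 1).
CH(COOCH3): ester, 1 C=O (running total 2).
CH2COOCH2: ester, 1 C=O (running total 3).
CH2CO-O-COCH2: anhydride, 2 C=O (running total 5).
CH(CHO): aldehyde, 1 C=O (running total 6).
CH(COOCH3): ester, 1 C=O (running total 7).
CH(NHCOCH3): amide, 1 C=O (running total 8).
CH(COOH): carboxylic acid, 1 C=O (running total 9).
COOH: carboxylic acid, 1 C=O (running total 10).

10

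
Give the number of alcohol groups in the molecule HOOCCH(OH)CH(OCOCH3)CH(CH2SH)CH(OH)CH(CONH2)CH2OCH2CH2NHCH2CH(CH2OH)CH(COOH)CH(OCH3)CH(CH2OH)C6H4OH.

–COOH: carbonyl C bonded to –OH and C → carboxylic acid (the –OH is not a separate alcohol).
–OH on an sp³ carbon → alcohol (secondary).
pendant –OC(=O)CH3: an acyloxy group → ester.
pendant –CH2SH → thiol.
–OH on an sp³ carbon → alcohol (secondary).
pendant –CONH2: carbonyl C bonded to C and N → amide.
C–O–C with sp³ carbons on both sides and no adjacent C=O → ether.
C–N–C with sp³ carbons and no adjacent C=O → amine (secondary).
pendant –CH2OH on an sp³ backbone C → alcohol.
pendant –COOH: carbonyl C bonded to C and –OH → carboxylic acid.
pendant –OCH3: C–O–C with sp³ C, no adjacent C=O → ether.
pendant –CH2OH on an sp³ backbone C → alcohol.
–OH attached directly to an aromatic ring → phenol (not alcohol); the ring itself is an arene.
Alcohol appears at: CH(OH), CH(OH), CH(CH2OH), CH(CH2OH) → 4.

4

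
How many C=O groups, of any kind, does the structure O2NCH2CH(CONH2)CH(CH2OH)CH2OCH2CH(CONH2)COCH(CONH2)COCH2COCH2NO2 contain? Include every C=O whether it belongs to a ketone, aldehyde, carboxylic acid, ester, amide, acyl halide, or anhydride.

6

CH(CONH2): amide, 1 C=O (running total 1).
CH(CONH2): amide, 1 C=O (running total 2).
CO: ketone, 1 C=O (running total 3).
CH(CONH2): amide, 1 C=O (running total 4).
CO: ketone, 1 C=O (running total 5).
CO: ketone, 1 C=O (running total 6).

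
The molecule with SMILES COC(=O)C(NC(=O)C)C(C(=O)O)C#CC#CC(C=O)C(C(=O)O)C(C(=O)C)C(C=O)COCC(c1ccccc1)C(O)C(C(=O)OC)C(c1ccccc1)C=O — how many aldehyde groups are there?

CH3O–C(=O)–: carbonyl C bonded to C and to –OCH3 → ester (not ketone + ether).
pendant –NHC(=O)CH3: N bonded to a carbonyl → amide (not amine).
pendant –COOH: carbonyl C bonded to C and –OH → carboxylic acid.
C≡C triple bond → alkyne.
C≡C triple bond → alkyne.
pendant –CHO: carbonyl C bonded to C and H → aldehyde.
pendant –COOH: carbonyl C bonded to C and –OH → carboxylic acid.
pendant –COCH3: carbonyl C bonded to two carbons → ketone.
pendant –CHO: carbonyl C bonded to C and H → aldehyde.
C–O–C with sp³ carbons on both sides and no adjacent C=O → ether.
pendant –C6H5: benzene ring → arene.
–OH on an sp³ carbon → alcohol (secondary).
pendant –COOCH3: carbonyl C bonded to C and –OCH3 → ester.
pendant –C6H5: benzene ring → arene.
terminal –CHO: carbonyl C bonded to H and C → aldehyde.
Aldehyde appears at: CH(CHO), CH(CHO), CHO → 3.

3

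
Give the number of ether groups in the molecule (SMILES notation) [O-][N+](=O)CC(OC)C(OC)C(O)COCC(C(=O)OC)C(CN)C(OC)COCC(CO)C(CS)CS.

–NO2 on carbon → nitro group.
pendant –OCH3: C–O–C with sp³ C, no adjacent C=O → ether.
pendant –OCH3: C–O–C with sp³ C, no adjacent C=O → ether.
–OH on an sp³ carbon → alcohol (secondary).
C–O–C with sp³ carbons on both sides and no adjacent C=O → ether.
pendant –COOCH3: carbonyl C bonded to C and –OCH3 → ester.
pendant –CH2NH2: N on sp³ C, no adjacent C=O → amine.
pendant –OCH3: C–O–C with sp³ C, no adjacent C=O → ether.
C–O–C with sp³ carbons on both sides and no adjacent C=O → ether.
pendant –CH2OH on an sp³ backbone C → alcohol.
pendant –CH2SH → thiol.
–SH on an sp³ carbon → thiol.
Ether appears at: CH(OCH3), CH(OCH3), CH2OCH2, CH(OCH3), CH2OCH2 → 5.

5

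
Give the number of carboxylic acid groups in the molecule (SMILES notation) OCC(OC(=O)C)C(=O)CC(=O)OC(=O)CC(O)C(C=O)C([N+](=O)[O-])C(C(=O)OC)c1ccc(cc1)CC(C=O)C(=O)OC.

0

HO– on an sp³ carbon → alcohol.
pendant –OC(=O)CH3: an acyloxy group → ester.
–C(=O)– with carbon on both sides → ketone.
two acyl groups sharing one oxygen, –C(=O)–O–C(=O)– → anhydride.
–OH on an sp³ carbon → alcohol (secondary).
pendant –CHO: carbonyl C bonded to C and H → aldehyde.
–NO2 on an sp³ carbon → nitro (the N=O is not a carbonyl).
pendant –COOCH3: carbonyl C bonded to C and –OCH3 → ester.
para-disubstituted benzene ring → arene.
pendant –CHO: carbonyl C bonded to C and H → aldehyde.
–C(=O)OCH3: carbonyl C bonded to C and to –OCH3 → ester (not ketone + ether).
No segment is a carboxylic acid: HOCH2 is alcohol, not carboxylic acid; CH(OCOCH3) is ester, not carboxylic acid; CH2CO-O-COCH2 is anhydride, not carboxylic acid. → 0.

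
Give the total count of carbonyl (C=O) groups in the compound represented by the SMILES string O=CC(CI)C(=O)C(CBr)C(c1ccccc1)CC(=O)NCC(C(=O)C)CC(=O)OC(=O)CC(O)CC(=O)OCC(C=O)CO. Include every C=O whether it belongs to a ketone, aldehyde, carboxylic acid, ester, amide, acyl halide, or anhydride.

8

OHC: aldehyde, 1 C=O (running total 1).
CO: ketone, 1 C=O (running total 2).
CH2CONHCH2: amide, 1 C=O (running total 3).
CH(COCH3): ketone, 1 C=O (running total 4).
CH2CO-O-COCH2: anhydride, 2 C=O (running total 6).
CH2COOCH2: ester, 1 C=O (running total 7).
CH(CHO): aldehyde, 1 C=O (running total 8).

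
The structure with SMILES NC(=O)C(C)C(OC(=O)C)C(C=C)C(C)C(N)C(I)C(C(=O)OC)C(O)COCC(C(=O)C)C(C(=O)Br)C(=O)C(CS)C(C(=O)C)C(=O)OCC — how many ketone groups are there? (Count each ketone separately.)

3

–C(=O)NH2: carbonyl C bonded to C and to N → amide (the N is not a separate amine).
pendant –OC(=O)CH3: an acyloxy group → ester.
pendant –CH=CH2: C=C double bond → alkene.
–NH2 on an sp³ carbon with no adjacent C=O → amine.
halogen on an sp³ carbon → alkyl halide.
pendant –COOCH3: carbonyl C bonded to C and –OCH3 → ester.
–OH on an sp³ carbon → alcohol (secondary).
C–O–C with sp³ carbons on both sides and no adjacent C=O → ether.
pendant –COCH3: carbonyl C bonded to two carbons → ketone.
pendant –C(=O)X: carbonyl C bonded to C and halogen → acyl halide.
–C(=O)– with carbon on both sides → ketone.
pendant –CH2SH → thiol.
pendant –COCH3: carbonyl C bonded to two carbons → ketone.
–C(=O)OCH2CH3: carbonyl C bonded to C and to –OEt → ester.
Ketone appears at: CH(COCH3), CO, CH(COCH3) → 3.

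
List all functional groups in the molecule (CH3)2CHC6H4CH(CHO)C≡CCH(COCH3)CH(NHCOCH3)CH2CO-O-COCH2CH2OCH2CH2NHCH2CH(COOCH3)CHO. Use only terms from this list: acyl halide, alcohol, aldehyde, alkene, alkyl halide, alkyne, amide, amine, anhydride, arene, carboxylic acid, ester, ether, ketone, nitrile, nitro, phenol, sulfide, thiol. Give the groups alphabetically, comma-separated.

aldehyde, alkyne, amide, amine, anhydride, arene, ester, ether, ketone

Taking each segment in turn:
  C6H4: para-disubstituted benzene ring → arene.
  CH(CHO): pendant –CHO: carbonyl C bonded to C and H → aldehyde.
  C≡C: C≡C triple bond → alkyne.
  CH(COCH3): pendant –COCH3: carbonyl C bonded to two carbons → ketone.
  CH(NHCOCH3): pendant –NHC(=O)CH3: N bonded to a carbonyl → amide (not amine).
  CH2CO-O-COCH2: two acyl groups sharing one oxygen, –C(=O)–O–C(=O)– → anhydride.
  CH2OCH2: C–O–C with sp³ carbons on both sides and no adjacent C=O → ether.
  CH2NHCH2: C–N–C with sp³ carbons and no adjacent C=O → amine (secondary).
  CH(COOCH3): pendant –COOCH3: carbonyl C bonded to C and –OCH3 → ester.
  CHO: terminal –CHO: carbonyl C bonded to H and C → aldehyde.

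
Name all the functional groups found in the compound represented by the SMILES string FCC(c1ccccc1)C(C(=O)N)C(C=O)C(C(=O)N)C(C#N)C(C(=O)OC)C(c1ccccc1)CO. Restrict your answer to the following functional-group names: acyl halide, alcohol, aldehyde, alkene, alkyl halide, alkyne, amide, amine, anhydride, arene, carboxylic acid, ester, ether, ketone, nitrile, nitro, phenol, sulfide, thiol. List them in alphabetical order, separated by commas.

Reading the structure from left to right:
  FCH2: halogen on an sp³ carbon → alkyl halide.
  CH(C6H5): pendant –C6H5: benzene ring → arene.
  CH(CONH2): pendant –CONH2: carbonyl C bonded to C and N → amide.
  CH(CHO): pendant –CHO: carbonyl C bonded to C and H → aldehyde.
  CH(CONH2): pendant –CONH2: carbonyl C bonded to C and N → amide.
  CH(CN): pendant –C≡N: nitrile.
  CH(COOCH3): pendant –COOCH3: carbonyl C bonded to C and –OCH3 → ester.
  CH(C6H5): pendant –C6H5: benzene ring → arene.
  CH2OH: –OH on an sp³ carbon → alcohol.

alcohol, aldehyde, alkyl halide, amide, arene, ester, nitrile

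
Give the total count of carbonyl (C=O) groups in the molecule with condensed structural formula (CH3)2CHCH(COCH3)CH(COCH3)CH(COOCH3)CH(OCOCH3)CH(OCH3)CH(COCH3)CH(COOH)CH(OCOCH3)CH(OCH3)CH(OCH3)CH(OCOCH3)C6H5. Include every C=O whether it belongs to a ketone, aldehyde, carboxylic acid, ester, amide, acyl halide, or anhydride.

8

CH(COCH3): ketone, 1 C=O (running total 1).
CH(COCH3): ketone, 1 C=O (running total 2).
CH(COOCH3): ester, 1 C=O (running total 3).
CH(OCOCH3): ester, 1 C=O (running total 4).
CH(COCH3): ketone, 1 C=O (running total 5).
CH(COOH): carboxylic acid, 1 C=O (running total 6).
CH(OCOCH3): ester, 1 C=O (running total 7).
CH(OCOCH3): ester, 1 C=O (running total 8).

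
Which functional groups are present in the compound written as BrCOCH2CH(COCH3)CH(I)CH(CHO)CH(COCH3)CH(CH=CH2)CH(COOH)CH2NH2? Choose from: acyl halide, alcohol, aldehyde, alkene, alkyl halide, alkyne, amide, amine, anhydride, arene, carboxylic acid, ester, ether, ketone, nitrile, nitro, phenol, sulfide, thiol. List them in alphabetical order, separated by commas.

Reading the structure from left to right:
  BrCO: –C(=O)Br: carbonyl C bonded to C and to a halogen → acyl halide (not alkyl halide).
  CH(COCH3): pendant –COCH3: carbonyl C bonded to two carbons → ketone.
  CH(I): halogen on an sp³ carbon → alkyl halide.
  CH(CHO): pendant –CHO: carbonyl C bonded to C and H → aldehyde.
  CH(COCH3): pendant –COCH3: carbonyl C bonded to two carbons → ketone.
  CH(CH=CH2): pendant –CH=CH2: C=C double bond → alkene.
  CH(COOH): pendant –COOH: carbonyl C bonded to C and –OH → carboxylic acid.
  CH2NH2: –NH2 on an sp³ carbon with no adjacent C=O → amine.

acyl halide, aldehyde, alkene, alkyl halide, amine, carboxylic acid, ketone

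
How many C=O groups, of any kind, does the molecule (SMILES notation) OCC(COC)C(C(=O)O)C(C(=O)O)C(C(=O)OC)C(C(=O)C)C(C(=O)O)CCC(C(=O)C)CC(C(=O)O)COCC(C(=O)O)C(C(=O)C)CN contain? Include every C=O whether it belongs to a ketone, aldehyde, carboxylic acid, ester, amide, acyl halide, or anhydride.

9

CH(COOH): carboxylic acid, 1 C=O (running total 1).
CH(COOH): carboxylic acid, 1 C=O (running total 2).
CH(COOCH3): ester, 1 C=O (running total 3).
CH(COCH3): ketone, 1 C=O (running total 4).
CH(COOH): carboxylic acid, 1 C=O (running total 5).
CH(COCH3): ketone, 1 C=O (running total 6).
CH(COOH): carboxylic acid, 1 C=O (running total 7).
CH(COOH): carboxylic acid, 1 C=O (running total 8).
CH(COCH3): ketone, 1 C=O (running total 9).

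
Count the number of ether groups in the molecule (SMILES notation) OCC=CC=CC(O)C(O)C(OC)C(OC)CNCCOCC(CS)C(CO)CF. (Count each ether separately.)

Working along the chain:
  HOCH2: HO– on an sp³ carbon → alcohol.
  CH=CH: C=C double bond → alkene.
  CH=CH: C=C double bond → alkene.
  CH(OH): –OH on an sp³ carbon → alcohol (secondary).
  CH(OH): –OH on an sp³ carbon → alcohol (secondary).
  CH(OCH3): pendant –OCH3: C–O–C with sp³ C, no adjacent C=O → ether.
  CH(OCH3): pendant –OCH3: C–O–C with sp³ C, no adjacent C=O → ether.
  CH2NHCH2: C–N–C with sp³ carbons and no adjacent C=O → amine (secondary).
  CH2OCH2: C–O–C with sp³ carbons on both sides and no adjacent C=O → ether.
  CH(CH2SH): pendant –CH2SH → thiol.
  CH(CH2OH): pendant –CH2OH on an sp³ backbone C → alcohol.
  CH2F: halogen on an sp³ carbon → alkyl halide.
Ether appears at: CH(OCH3), CH(OCH3), CH2OCH2 → 3.

3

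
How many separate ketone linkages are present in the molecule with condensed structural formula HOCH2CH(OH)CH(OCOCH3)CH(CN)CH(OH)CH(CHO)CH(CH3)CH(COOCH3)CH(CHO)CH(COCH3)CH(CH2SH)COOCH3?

1

HO– on an sp³ carbon → alcohol.
–OH on an sp³ carbon → alcohol (secondary).
pendant –OC(=O)CH3: an acyloxy group → ester.
pendant –C≡N: nitrile.
–OH on an sp³ carbon → alcohol (secondary).
pendant –CHO: carbonyl C bonded to C and H → aldehyde.
pendant –COOCH3: carbonyl C bonded to C and –OCH3 → ester.
pendant –CHO: carbonyl C bonded to C and H → aldehyde.
pendant –COCH3: carbonyl C bonded to two carbons → ketone.
pendant –CH2SH → thiol.
–C(=O)OCH3: carbonyl C bonded to C and to –OCH3 → ester (not ketone + ether).
Ketone appears at: CH(COCH3) → 1.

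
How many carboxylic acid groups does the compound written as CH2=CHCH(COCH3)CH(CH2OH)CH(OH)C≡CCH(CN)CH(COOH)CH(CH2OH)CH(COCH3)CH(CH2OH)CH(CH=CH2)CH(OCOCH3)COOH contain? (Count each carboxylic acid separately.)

Reading the structure from left to right:
  CH2=CH: C=C double bond → alkene.
  CH(COCH3): pendant –COCH3: carbonyl C bonded to two carbons → ketone.
  CH(CH2OH): pendant –CH2OH on an sp³ backbone C → alcohol.
  CH(OH): –OH on an sp³ carbon → alcohol (secondary).
  C≡C: C≡C triple bond → alkyne.
  CH(CN): pendant –C≡N: nitrile.
  CH(COOH): pendant –COOH: carbonyl C bonded to C and –OH → carboxylic acid.
  CH(CH2OH): pendant –CH2OH on an sp³ backbone C → alcohol.
  CH(COCH3): pendant –COCH3: carbonyl C bonded to two carbons → ketone.
  CH(CH2OH): pendant –CH2OH on an sp³ backbone C → alcohol.
  CH(CH=CH2): pendant –CH=CH2: C=C double bond → alkene.
  CH(OCOCH3): pendant –OC(=O)CH3: an acyloxy group → ester.
  COOH: –COOH: carbonyl C bonded to –OH and C → carboxylic acid (the –OH is not a separate alcohol).
Carboxylic acid appears at: CH(COOH), COOH → 2.

2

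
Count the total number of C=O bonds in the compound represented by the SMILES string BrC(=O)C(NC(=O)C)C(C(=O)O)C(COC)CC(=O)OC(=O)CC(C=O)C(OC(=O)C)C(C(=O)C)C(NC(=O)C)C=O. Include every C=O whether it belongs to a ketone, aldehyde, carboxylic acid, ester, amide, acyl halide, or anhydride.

10

BrCO: acyl halide, 1 C=O (running total 1).
CH(NHCOCH3): amide, 1 C=O (running total 2).
CH(COOH): carboxylic acid, 1 C=O (running total 3).
CH2CO-O-COCH2: anhydride, 2 C=O (running total 5).
CH(CHO): aldehyde, 1 C=O (running total 6).
CH(OCOCH3): ester, 1 C=O (running total 7).
CH(COCH3): ketone, 1 C=O (running total 8).
CH(NHCOCH3): amide, 1 C=O (running total 9).
CHO: aldehyde, 1 C=O (running total 10).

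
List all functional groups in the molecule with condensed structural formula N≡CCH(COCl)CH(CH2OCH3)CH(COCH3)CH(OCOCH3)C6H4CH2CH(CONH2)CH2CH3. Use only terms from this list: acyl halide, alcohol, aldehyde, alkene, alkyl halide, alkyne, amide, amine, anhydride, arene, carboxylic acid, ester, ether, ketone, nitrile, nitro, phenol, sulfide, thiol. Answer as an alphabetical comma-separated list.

acyl halide, amide, arene, ester, ether, ketone, nitrile

Taking each segment in turn:
  N≡C: N≡C–: carbon triple-bonded to nitrogen → nitrile.
  CH(COCl): pendant –C(=O)X: carbonyl C bonded to C and halogen → acyl halide.
  CH(CH2OCH3): pendant –CH2OCH3: C–O–C linkage → ether.
  CH(COCH3): pendant –COCH3: carbonyl C bonded to two carbons → ketone.
  CH(OCOCH3): pendant –OC(=O)CH3: an acyloxy group → ester.
  C6H4: para-disubstituted benzene ring → arene.
  CH(CONH2): pendant –CONH2: carbonyl C bonded to C and N → amide.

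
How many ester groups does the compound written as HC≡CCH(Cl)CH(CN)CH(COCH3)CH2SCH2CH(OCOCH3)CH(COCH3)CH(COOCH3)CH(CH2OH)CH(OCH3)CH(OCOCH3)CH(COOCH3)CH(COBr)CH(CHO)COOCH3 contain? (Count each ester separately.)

5

Taking each segment in turn:
  HC≡C: C≡C triple bond → alkyne.
  CH(Cl): halogen on an sp³ carbon → alkyl halide.
  CH(CN): pendant –C≡N: nitrile.
  CH(COCH3): pendant –COCH3: carbonyl C bonded to two carbons → ketone.
  CH2SCH2: C–S–C linkage → sulfide (thioether).
  CH(OCOCH3): pendant –OC(=O)CH3: an acyloxy group → ester.
  CH(COCH3): pendant –COCH3: carbonyl C bonded to two carbons → ketone.
  CH(COOCH3): pendant –COOCH3: carbonyl C bonded to C and –OCH3 → ester.
  CH(CH2OH): pendant –CH2OH on an sp³ backbone C → alcohol.
  CH(OCH3): pendant –OCH3: C–O–C with sp³ C, no adjacent C=O → ether.
  CH(OCOCH3): pendant –OC(=O)CH3: an acyloxy group → ester.
  CH(COOCH3): pendant –COOCH3: carbonyl C bonded to C and –OCH3 → ester.
  CH(COBr): pendant –C(=O)X: carbonyl C bonded to C and halogen → acyl halide.
  CH(CHO): pendant –CHO: carbonyl C bonded to C and H → aldehyde.
  COOCH3: –C(=O)OCH3: carbonyl C bonded to C and to –OCH3 → ester (not ketone + ether).
Ester appears at: CH(OCOCH3), CH(COOCH3), CH(OCOCH3), CH(COOCH3), COOCH3 → 5.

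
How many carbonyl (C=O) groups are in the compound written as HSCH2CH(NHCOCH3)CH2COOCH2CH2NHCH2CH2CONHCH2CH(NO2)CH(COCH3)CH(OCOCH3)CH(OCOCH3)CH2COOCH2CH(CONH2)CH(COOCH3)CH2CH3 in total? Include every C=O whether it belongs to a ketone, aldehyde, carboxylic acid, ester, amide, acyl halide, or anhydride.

9

CH(NHCOCH3): amide, 1 C=O (running total 1).
CH2COOCH2: ester, 1 C=O (running total 2).
CH2CONHCH2: amide, 1 C=O (running total 3).
CH(COCH3): ketone, 1 C=O (running total 4).
CH(OCOCH3): ester, 1 C=O (running total 5).
CH(OCOCH3): ester, 1 C=O (running total 6).
CH2COOCH2: ester, 1 C=O (running total 7).
CH(CONH2): amide, 1 C=O (running total 8).
CH(COOCH3): ester, 1 C=O (running total 9).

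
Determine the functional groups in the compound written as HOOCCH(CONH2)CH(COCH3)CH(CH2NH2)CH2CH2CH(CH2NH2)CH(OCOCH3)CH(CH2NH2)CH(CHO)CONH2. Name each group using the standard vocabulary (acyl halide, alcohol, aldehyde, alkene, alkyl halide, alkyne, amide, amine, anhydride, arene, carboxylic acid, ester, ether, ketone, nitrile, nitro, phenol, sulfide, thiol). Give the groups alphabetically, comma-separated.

aldehyde, amide, amine, carboxylic acid, ester, ketone

Working along the chain:
  HOOC: –COOH: carbonyl C bonded to –OH and C → carboxylic acid (the –OH is not a separate alcohol).
  CH(CONH2): pendant –CONH2: carbonyl C bonded to C and N → amide.
  CH(COCH3): pendant –COCH3: carbonyl C bonded to two carbons → ketone.
  CH(CH2NH2): pendant –CH2NH2: N on sp³ C, no adjacent C=O → amine.
  CH(CH2NH2): pendant –CH2NH2: N on sp³ C, no adjacent C=O → amine.
  CH(OCOCH3): pendant –OC(=O)CH3: an acyloxy group → ester.
  CH(CH2NH2): pendant –CH2NH2: N on sp³ C, no adjacent C=O → amine.
  CH(CHO): pendant –CHO: carbonyl C bonded to C and H → aldehyde.
  CONH2: –C(=O)NH2: carbonyl C bonded to C and to N → amide (the N is not a separate amine).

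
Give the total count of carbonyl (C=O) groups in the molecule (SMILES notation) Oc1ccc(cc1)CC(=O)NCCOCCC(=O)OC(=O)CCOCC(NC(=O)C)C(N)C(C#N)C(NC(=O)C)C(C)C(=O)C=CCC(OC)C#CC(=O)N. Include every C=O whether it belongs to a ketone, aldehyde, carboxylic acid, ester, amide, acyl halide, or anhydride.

7

CH2CONHCH2: amide, 1 C=O (running total 1).
CH2CO-O-COCH2: anhydride, 2 C=O (running total 3).
CH(NHCOCH3): amide, 1 C=O (running total 4).
CH(NHCOCH3): amide, 1 C=O (running total 5).
CO: ketone, 1 C=O (running total 6).
CONH2: amide, 1 C=O (running total 7).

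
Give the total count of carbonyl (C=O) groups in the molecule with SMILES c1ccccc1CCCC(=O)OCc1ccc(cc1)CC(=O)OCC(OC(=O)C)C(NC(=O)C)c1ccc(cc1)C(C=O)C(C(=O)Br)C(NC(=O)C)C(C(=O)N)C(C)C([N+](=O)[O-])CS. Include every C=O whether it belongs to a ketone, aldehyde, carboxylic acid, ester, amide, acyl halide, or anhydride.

CH2COOCH2: ester, 1 C=O (running total 1).
CH2COOCH2: ester, 1 C=O (running total 2).
CH(OCOCH3): ester, 1 C=O (running total 3).
CH(NHCOCH3): amide, 1 C=O (running total 4).
CH(CHO): aldehyde, 1 C=O (running total 5).
CH(COBr): acyl halide, 1 C=O (running total 6).
CH(NHCOCH3): amide, 1 C=O (running total 7).
CH(CONH2): amide, 1 C=O (running total 8).

8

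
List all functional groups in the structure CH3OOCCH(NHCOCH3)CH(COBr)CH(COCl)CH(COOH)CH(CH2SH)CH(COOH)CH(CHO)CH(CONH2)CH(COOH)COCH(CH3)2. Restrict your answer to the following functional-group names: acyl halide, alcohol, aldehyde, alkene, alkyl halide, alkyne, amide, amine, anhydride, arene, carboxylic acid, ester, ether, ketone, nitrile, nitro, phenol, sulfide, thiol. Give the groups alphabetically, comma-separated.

acyl halide, aldehyde, amide, carboxylic acid, ester, ketone, thiol

Reading the structure from left to right:
  CH3OOC: CH3O–C(=O)–: carbonyl C bonded to C and to –OCH3 → ester (not ketone + ether).
  CH(NHCOCH3): pendant –NHC(=O)CH3: N bonded to a carbonyl → amide (not amine).
  CH(COBr): pendant –C(=O)X: carbonyl C bonded to C and halogen → acyl halide.
  CH(COCl): pendant –C(=O)X: carbonyl C bonded to C and halogen → acyl halide.
  CH(COOH): pendant –COOH: carbonyl C bonded to C and –OH → carboxylic acid.
  CH(CH2SH): pendant –CH2SH → thiol.
  CH(COOH): pendant –COOH: carbonyl C bonded to C and –OH → carboxylic acid.
  CH(CHO): pendant –CHO: carbonyl C bonded to C and H → aldehyde.
  CH(CONH2): pendant –CONH2: carbonyl C bonded to C and N → amide.
  CH(COOH): pendant –COOH: carbonyl C bonded to C and –OH → carboxylic acid.
  CO: –C(=O)– with carbon on both sides → ketone.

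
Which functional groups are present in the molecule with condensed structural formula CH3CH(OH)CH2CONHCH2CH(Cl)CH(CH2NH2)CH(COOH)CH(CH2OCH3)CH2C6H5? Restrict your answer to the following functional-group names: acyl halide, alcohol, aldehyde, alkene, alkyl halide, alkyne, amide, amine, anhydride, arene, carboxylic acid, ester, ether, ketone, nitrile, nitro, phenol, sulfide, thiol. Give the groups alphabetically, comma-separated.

–OH on an sp³ carbon → alcohol (secondary).
–C(=O)–N– linkage → amide (the N is not an amine).
halogen on an sp³ carbon → alkyl halide.
pendant –CH2NH2: N on sp³ C, no adjacent C=O → amine.
pendant –COOH: carbonyl C bonded to C and –OH → carboxylic acid.
pendant –CH2OCH3: C–O–C linkage → ether.
–C6H5 phenyl ring → arene.

alcohol, alkyl halide, amide, amine, arene, carboxylic acid, ether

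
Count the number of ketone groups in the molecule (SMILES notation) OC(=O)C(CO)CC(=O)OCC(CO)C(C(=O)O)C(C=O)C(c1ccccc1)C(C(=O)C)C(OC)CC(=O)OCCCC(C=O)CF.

1

–COOH: carbonyl C bonded to –OH and C → carboxylic acid (the –OH is not a separate alcohol).
pendant –CH2OH on an sp³ backbone C → alcohol.
–C(=O)–O–C with C on the carbonyl side → ester.
pendant –CH2OH on an sp³ backbone C → alcohol.
pendant –COOH: carbonyl C bonded to C and –OH → carboxylic acid.
pendant –CHO: carbonyl C bonded to C and H → aldehyde.
pendant –C6H5: benzene ring → arene.
pendant –COCH3: carbonyl C bonded to two carbons → ketone.
pendant –OCH3: C–O–C with sp³ C, no adjacent C=O → ether.
–C(=O)–O–C with C on the carbonyl side → ester.
pendant –CHO: carbonyl C bonded to C and H → aldehyde.
halogen on an sp³ carbon → alkyl halide.
Ketone appears at: CH(COCH3) → 1.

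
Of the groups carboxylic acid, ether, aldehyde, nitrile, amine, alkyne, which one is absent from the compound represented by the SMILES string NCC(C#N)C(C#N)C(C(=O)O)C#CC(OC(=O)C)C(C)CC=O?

nitrile: present (CH(CN) — pendant –C≡N: nitrile).
aldehyde: present (CHO — terminal –CHO: carbonyl C bonded to H and C → aldehyde).
alkyne: present (C≡C — C≡C triple bond → alkyne).
amine: present (H2NCH2 — –NH2 on an sp³ carbon with no adjacent C=O → amine).
carboxylic acid: present (CH(COOH) — pendant –COOH: carbonyl C bonded to C and –OH → carboxylic acid).
ether: absent. In CH(OCOCH3), the C–O–C oxygen is adjacent to a C=O, so it belongs to an ester, not an ether.

ether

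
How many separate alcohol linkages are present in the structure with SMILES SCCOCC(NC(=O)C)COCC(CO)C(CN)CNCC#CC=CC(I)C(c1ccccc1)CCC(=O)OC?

1

Reading the structure from left to right:
  HSCH2: –SH on an sp³ carbon → thiol.
  CH2OCH2: C–O–C with sp³ carbons on both sides and no adjacent C=O → ether.
  CH(NHCOCH3): pendant –NHC(=O)CH3: N bonded to a carbonyl → amide (not amine).
  CH2OCH2: C–O–C with sp³ carbons on both sides and no adjacent C=O → ether.
  CH(CH2OH): pendant –CH2OH on an sp³ backbone C → alcohol.
  CH(CH2NH2): pendant –CH2NH2: N on sp³ C, no adjacent C=O → amine.
  CH2NHCH2: C–N–C with sp³ carbons and no adjacent C=O → amine (secondary).
  C≡C: C≡C triple bond → alkyne.
  CH=CH: C=C double bond → alkene.
  CH(I): halogen on an sp³ carbon → alkyl halide.
  CH(C6H5): pendant –C6H5: benzene ring → arene.
  COOCH3: –C(=O)OCH3: carbonyl C bonded to C and to –OCH3 → ester (not ketone + ether).
Alcohol appears at: CH(CH2OH) → 1.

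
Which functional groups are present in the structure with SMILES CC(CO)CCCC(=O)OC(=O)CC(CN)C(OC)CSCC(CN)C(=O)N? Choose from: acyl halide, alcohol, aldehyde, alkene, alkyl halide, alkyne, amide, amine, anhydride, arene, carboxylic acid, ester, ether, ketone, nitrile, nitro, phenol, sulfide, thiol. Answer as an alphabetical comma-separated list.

pendant –CH2OH on an sp³ backbone C → alcohol.
two acyl groups sharing one oxygen, –C(=O)–O–C(=O)– → anhydride.
pendant –CH2NH2: N on sp³ C, no adjacent C=O → amine.
pendant –OCH3: C–O–C with sp³ C, no adjacent C=O → ether.
C–S–C linkage → sulfide (thioether).
pendant –CH2NH2: N on sp³ C, no adjacent C=O → amine.
–C(=O)NH2: carbonyl C bonded to C and to N → amide (the N is not a separate amine).

alcohol, amide, amine, anhydride, ether, sulfide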